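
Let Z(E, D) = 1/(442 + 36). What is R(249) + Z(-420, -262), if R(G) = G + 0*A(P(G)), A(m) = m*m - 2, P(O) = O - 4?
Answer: 119023/478 ≈ 249.00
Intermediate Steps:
P(O) = -4 + O
A(m) = -2 + m² (A(m) = m² - 2 = -2 + m²)
R(G) = G (R(G) = G + 0*(-2 + (-4 + G)²) = G + 0 = G)
Z(E, D) = 1/478
R(249) + Z(-420, -262) = 249 + 1/478 = 119023/478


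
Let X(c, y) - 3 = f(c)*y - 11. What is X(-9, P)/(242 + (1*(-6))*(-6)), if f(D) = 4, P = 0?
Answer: -4/139 ≈ -0.028777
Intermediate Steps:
X(c, y) = -8 + 4*y (X(c, y) = 3 + (4*y - 11) = 3 + (-11 + 4*y) = -8 + 4*y)
X(-9, P)/(242 + (1*(-6))*(-6)) = (-8 + 4*0)/(242 + (1*(-6))*(-6)) = (-8 + 0)/(242 - 6*(-6)) = -8/(242 + 36) = -8/278 = (1/278)*(-8) = -4/139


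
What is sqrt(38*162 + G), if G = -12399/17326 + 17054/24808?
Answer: sqrt(17770382462365518545)/53727926 ≈ 78.460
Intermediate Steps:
G = -3029197/107455852 (G = -12399*1/17326 + 17054*(1/24808) = -12399/17326 + 8527/12404 = -3029197/107455852 ≈ -0.028190)
sqrt(38*162 + G) = sqrt(38*162 - 3029197/107455852) = sqrt(6156 - 3029197/107455852) = sqrt(661495195715/107455852) = sqrt(17770382462365518545)/53727926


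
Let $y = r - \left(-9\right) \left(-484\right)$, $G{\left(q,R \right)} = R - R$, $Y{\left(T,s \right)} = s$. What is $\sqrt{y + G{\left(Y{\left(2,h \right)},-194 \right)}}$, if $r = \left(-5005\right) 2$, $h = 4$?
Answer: $i \sqrt{14366} \approx 119.86 i$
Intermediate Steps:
$r = -10010$
$G{\left(q,R \right)} = 0$
$y = -14366$ ($y = -10010 - \left(-9\right) \left(-484\right) = -10010 - 4356 = -14366$)
$\sqrt{y + G{\left(Y{\left(2,h \right)},-194 \right)}} = \sqrt{-14366 + 0} = \sqrt{-14366} = i \sqrt{14366}$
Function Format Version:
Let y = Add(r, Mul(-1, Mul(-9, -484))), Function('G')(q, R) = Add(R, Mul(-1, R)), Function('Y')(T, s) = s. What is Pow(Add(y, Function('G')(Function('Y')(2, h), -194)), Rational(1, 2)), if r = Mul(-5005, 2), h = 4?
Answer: Mul(I, Pow(14366, Rational(1, 2))) ≈ Mul(119.86, I)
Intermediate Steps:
r = -10010
Function('G')(q, R) = 0
y = -14366 (y = Add(-10010, Mul(-1, Mul(-9, -484))) = Add(-10010, Mul(-1, 4356)) = Add(-10010, -4356) = -14366)
Pow(Add(y, Function('G')(Function('Y')(2, h), -194)), Rational(1, 2)) = Pow(Add(-14366, 0), Rational(1, 2)) = Pow(-14366, Rational(1, 2)) = Mul(I, Pow(14366, Rational(1, 2)))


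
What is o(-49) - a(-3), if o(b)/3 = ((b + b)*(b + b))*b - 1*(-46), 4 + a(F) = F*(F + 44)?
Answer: -1411523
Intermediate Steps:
a(F) = -4 + F*(44 + F) (a(F) = -4 + F*(F + 44) = -4 + F*(44 + F))
o(b) = 138 + 12*b³ (o(b) = 3*(((b + b)*(b + b))*b - 1*(-46)) = 3*(((2*b)*(2*b))*b + 46) = 3*((4*b²)*b + 46) = 3*(4*b³ + 46) = 3*(46 + 4*b³) = 138 + 12*b³)
o(-49) - a(-3) = (138 + 12*(-49)³) - (-4 + (-3)² + 44*(-3)) = (138 + 12*(-117649)) - (-4 + 9 - 132) = (138 - 1411788) - 1*(-127) = -1411650 + 127 = -1411523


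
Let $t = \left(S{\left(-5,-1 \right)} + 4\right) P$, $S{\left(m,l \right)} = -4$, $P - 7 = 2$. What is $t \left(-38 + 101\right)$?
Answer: $0$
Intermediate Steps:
$P = 9$ ($P = 7 + 2 = 9$)
$t = 0$ ($t = \left(-4 + 4\right) 9 = 0 \cdot 9 = 0$)
$t \left(-38 + 101\right) = 0 \left(-38 + 101\right) = 0 \cdot 63 = 0$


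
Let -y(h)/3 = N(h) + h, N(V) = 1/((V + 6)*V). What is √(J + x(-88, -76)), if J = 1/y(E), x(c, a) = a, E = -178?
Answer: 10*I*√22570419688061/5449647 ≈ 8.7177*I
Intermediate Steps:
N(V) = 1/(V*(6 + V)) (N(V) = 1/((6 + V)*V) = 1/(V*(6 + V)))
y(h) = -3*h - 3/(h*(6 + h)) (y(h) = -3*(1/(h*(6 + h)) + h) = -3*(h + 1/(h*(6 + h))) = -3*h - 3/(h*(6 + h)))
J = 30616/16348941 (J = 1/(3*(-1 + (-178)²*(-6 - 1*(-178)))/(-178*(6 - 178))) = 1/(3*(-1/178)*(-1 + 31684*(-6 + 178))/(-172)) = 1/(3*(-1/178)*(-1/172)*(-1 + 31684*172)) = 1/(3*(-1/178)*(-1/172)*(-1 + 5449648)) = 1/(3*(-1/178)*(-1/172)*5449647) = 1/(16348941/30616) = 30616/16348941 ≈ 0.0018727)
√(J + x(-88, -76)) = √(30616/16348941 - 76) = √(-1242488900/16348941) = 10*I*√22570419688061/5449647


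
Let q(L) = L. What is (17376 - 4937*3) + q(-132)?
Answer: 2433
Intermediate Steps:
(17376 - 4937*3) + q(-132) = (17376 - 4937*3) - 132 = (17376 - 14811) - 132 = 2565 - 132 = 2433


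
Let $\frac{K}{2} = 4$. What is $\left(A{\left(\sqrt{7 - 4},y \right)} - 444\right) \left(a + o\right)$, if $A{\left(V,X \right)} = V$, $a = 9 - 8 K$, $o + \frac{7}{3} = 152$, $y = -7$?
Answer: $-42032 + \frac{284 \sqrt{3}}{3} \approx -41868.0$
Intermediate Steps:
$K = 8$ ($K = 2 \cdot 4 = 8$)
$o = \frac{449}{3}$ ($o = - \frac{7}{3} + 152 = \frac{449}{3} \approx 149.67$)
$a = -55$ ($a = 9 - 64 = -55$)
$\left(A{\left(\sqrt{7 - 4},y \right)} - 444\right) \left(a + o\right) = \left(\sqrt{7 - 4} - 444\right) \left(-55 + \frac{449}{3}\right) = \left(\sqrt{3} - 444\right) \frac{284}{3} = \left(-444 + \sqrt{3}\right) \frac{284}{3} = -42032 + \frac{284 \sqrt{3}}{3}$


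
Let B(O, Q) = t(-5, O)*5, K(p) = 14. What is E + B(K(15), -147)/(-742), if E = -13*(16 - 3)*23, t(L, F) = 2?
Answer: -1442082/371 ≈ -3887.0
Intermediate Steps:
B(O, Q) = 10 (B(O, Q) = 2*5 = 10)
E = -3887 (E = -13*13*23 = -169*23 = -3887)
E + B(K(15), -147)/(-742) = -3887 + 10/(-742) = -3887 + 10*(-1/742) = -3887 - 5/371 = -1442082/371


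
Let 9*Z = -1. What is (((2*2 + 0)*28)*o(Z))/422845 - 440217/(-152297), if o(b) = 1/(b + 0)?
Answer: 185990041989/64398024965 ≈ 2.8881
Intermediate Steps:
Z = -⅑ (Z = (⅑)*(-1) = -⅑ ≈ -0.11111)
o(b) = 1/b
(((2*2 + 0)*28)*o(Z))/422845 - 440217/(-152297) = (((2*2 + 0)*28)/(-⅑))/422845 - 440217/(-152297) = (((4 + 0)*28)*(-9))*(1/422845) - 440217*(-1/152297) = ((4*28)*(-9))*(1/422845) + 440217/152297 = (112*(-9))*(1/422845) + 440217/152297 = -1008*1/422845 + 440217/152297 = -1008/422845 + 440217/152297 = 185990041989/64398024965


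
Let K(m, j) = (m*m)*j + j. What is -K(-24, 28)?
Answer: -16156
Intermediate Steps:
K(m, j) = j + j*m**2 (K(m, j) = m**2*j + j = j*m**2 + j = j + j*m**2)
-K(-24, 28) = -28*(1 + (-24)**2) = -28*(1 + 576) = -28*577 = -1*16156 = -16156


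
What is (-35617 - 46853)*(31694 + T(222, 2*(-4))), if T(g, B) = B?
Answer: -2613144420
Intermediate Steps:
(-35617 - 46853)*(31694 + T(222, 2*(-4))) = (-35617 - 46853)*(31694 + 2*(-4)) = -82470*(31694 - 8) = -82470*31686 = -2613144420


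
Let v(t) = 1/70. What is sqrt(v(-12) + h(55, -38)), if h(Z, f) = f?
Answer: I*sqrt(186130)/70 ≈ 6.1633*I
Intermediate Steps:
v(t) = 1/70
sqrt(v(-12) + h(55, -38)) = sqrt(1/70 - 38) = sqrt(-2659/70) = I*sqrt(186130)/70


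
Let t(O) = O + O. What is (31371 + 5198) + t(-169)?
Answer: 36231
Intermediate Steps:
t(O) = 2*O
(31371 + 5198) + t(-169) = (31371 + 5198) + 2*(-169) = 36569 - 338 = 36231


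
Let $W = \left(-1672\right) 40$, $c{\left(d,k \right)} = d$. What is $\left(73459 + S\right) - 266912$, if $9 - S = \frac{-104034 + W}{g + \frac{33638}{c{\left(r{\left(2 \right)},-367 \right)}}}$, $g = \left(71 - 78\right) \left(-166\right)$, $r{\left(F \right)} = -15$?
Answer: $- \frac{1568952031}{8104} \approx -1.936 \cdot 10^{5}$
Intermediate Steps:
$W = -66880$
$g = 1162$ ($g = \left(-7\right) \left(-166\right) = 1162$)
$S = - \frac{1208919}{8104}$ ($S = 9 - \frac{-104034 - 66880}{1162 + \frac{33638}{-15}} = 9 - - \frac{170914}{1162 + 33638 \left(- \frac{1}{15}\right)} = 9 - - \frac{170914}{1162 - \frac{33638}{15}} = 9 - - \frac{170914}{- \frac{16208}{15}} = 9 - \left(-170914\right) \left(- \frac{15}{16208}\right) = 9 - \frac{1281855}{8104} = - \frac{1208919}{8104} \approx -149.18$)
$\left(73459 + S\right) - 266912 = \left(73459 - \frac{1208919}{8104}\right) - 266912 = \frac{594102817}{8104} - 266912 = - \frac{1568952031}{8104}$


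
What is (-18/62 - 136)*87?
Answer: -367575/31 ≈ -11857.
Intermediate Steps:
(-18/62 - 136)*87 = (-18*1/62 - 136)*87 = (-9/31 - 136)*87 = -4225/31*87 = -367575/31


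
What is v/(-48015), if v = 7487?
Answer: -7487/48015 ≈ -0.15593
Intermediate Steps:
v/(-48015) = 7487/(-48015) = 7487*(-1/48015) = -7487/48015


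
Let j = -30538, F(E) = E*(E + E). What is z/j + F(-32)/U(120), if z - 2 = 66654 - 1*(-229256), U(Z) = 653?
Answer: -65344356/9970657 ≈ -6.5537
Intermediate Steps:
F(E) = 2*E² (F(E) = E*(2*E) = 2*E²)
z = 295912 (z = 2 + (66654 - 1*(-229256)) = 2 + (66654 + 229256) = 2 + 295910 = 295912)
z/j + F(-32)/U(120) = 295912/(-30538) + (2*(-32)²)/653 = 295912*(-1/30538) + (2*1024)*(1/653) = -147956/15269 + 2048*(1/653) = -147956/15269 + 2048/653 = -65344356/9970657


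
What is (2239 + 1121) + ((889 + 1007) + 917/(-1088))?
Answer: 5717611/1088 ≈ 5255.2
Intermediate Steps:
(2239 + 1121) + ((889 + 1007) + 917/(-1088)) = 3360 + (1896 + 917*(-1/1088)) = 3360 + (1896 - 917/1088) = 3360 + 2061931/1088 = 5717611/1088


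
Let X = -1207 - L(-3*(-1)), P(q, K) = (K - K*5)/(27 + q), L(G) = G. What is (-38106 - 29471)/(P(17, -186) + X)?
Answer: 743347/13124 ≈ 56.640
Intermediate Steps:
P(q, K) = -4*K/(27 + q) (P(q, K) = (K - 5*K)/(27 + q) = (-4*K)/(27 + q) = -4*K/(27 + q))
X = -1210 (X = -1207 - (-3)*(-1) = -1207 - 1*3 = -1207 - 3 = -1210)
(-38106 - 29471)/(P(17, -186) + X) = (-38106 - 29471)/(-4*(-186)/(27 + 17) - 1210) = -67577/(-4*(-186)/44 - 1210) = -67577/(-4*(-186)*1/44 - 1210) = -67577/(186/11 - 1210) = -67577/(-13124/11) = -67577*(-11/13124) = 743347/13124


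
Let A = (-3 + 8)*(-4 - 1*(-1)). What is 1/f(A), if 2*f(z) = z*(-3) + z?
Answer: 1/15 ≈ 0.066667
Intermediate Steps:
A = -15 (A = 5*(-4 + 1) = 5*(-3) = -15)
f(z) = -z (f(z) = (z*(-3) + z)/2 = (-3*z + z)/2 = (-2*z)/2 = -z)
1/f(A) = 1/(-1*(-15)) = 1/15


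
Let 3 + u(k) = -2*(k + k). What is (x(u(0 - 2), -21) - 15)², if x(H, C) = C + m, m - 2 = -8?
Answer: 1764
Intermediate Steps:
m = -6 (m = 2 - 8 = -6)
u(k) = -3 - 4*k (u(k) = -3 - 2*(k + k) = -3 - 4*k)
x(H, C) = -6 + C (x(H, C) = C - 6 = -6 + C)
(x(u(0 - 2), -21) - 15)² = ((-6 - 21) - 15)² = (-27 - 15)² = (-42)² = 1764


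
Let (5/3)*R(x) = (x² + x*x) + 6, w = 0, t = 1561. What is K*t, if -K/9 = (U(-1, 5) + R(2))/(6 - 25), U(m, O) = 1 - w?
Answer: 660303/95 ≈ 6950.6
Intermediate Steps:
R(x) = 18/5 + 6*x²/5 (R(x) = 3*((x² + x*x) + 6)/5 = 3*((x² + x²) + 6)/5 = 3*(2*x² + 6)/5 = 3*(6 + 2*x²)/5 = 18/5 + 6*x²/5)
U(m, O) = 1 (U(m, O) = 1 - 1*0 = 1 + 0 = 1)
K = 423/95 (K = -9*(1 + (18/5 + (6/5)*2²))/(6 - 25) = -9*(1 + (18/5 + (6/5)*4))/(-19) = -9*(1 + (18/5 + 24/5))*(-1)/19 = -9*(1 + 42/5)*(-1)/19 = -423*(-1)/(5*19) = -9*(-47/95) = 423/95 ≈ 4.4526)
K*t = (423/95)*1561 = 660303/95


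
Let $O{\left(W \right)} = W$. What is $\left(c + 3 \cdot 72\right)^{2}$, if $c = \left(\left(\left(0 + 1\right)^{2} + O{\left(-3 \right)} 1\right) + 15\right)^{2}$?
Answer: $148225$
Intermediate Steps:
$c = 169$ ($c = \left(\left(\left(0 + 1\right)^{2} - 3\right) + 15\right)^{2} = \left(\left(1^{2} - 3\right) + 15\right)^{2} = \left(\left(1 - 3\right) + 15\right)^{2} = \left(-2 + 15\right)^{2} = 13^{2} = 169$)
$\left(c + 3 \cdot 72\right)^{2} = \left(169 + 3 \cdot 72\right)^{2} = \left(169 + 216\right)^{2} = 385^{2} = 148225$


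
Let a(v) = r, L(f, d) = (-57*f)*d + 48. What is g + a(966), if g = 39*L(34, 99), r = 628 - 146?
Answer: -7480264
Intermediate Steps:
L(f, d) = 48 - 57*d*f (L(f, d) = -57*d*f + 48 = 48 - 57*d*f)
r = 482
a(v) = 482
g = -7480746 (g = 39*(48 - 57*99*34) = 39*(48 - 191862) = 39*(-191814) = -7480746)
g + a(966) = -7480746 + 482 = -7480264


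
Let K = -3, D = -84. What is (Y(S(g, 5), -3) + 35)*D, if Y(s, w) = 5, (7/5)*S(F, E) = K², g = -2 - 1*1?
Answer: -3360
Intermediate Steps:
g = -3 (g = -2 - 1 = -3)
S(F, E) = 45/7 (S(F, E) = (5/7)*(-3)² = (5/7)*9 = 45/7)
(Y(S(g, 5), -3) + 35)*D = (5 + 35)*(-84) = 40*(-84) = -3360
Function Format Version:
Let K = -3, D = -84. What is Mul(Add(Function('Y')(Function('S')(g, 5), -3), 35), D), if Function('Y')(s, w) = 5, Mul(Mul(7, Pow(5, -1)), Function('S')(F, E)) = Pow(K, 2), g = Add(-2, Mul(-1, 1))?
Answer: -3360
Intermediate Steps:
g = -3 (g = Add(-2, -1) = -3)
Function('S')(F, E) = Rational(45, 7) (Function('S')(F, E) = Mul(Rational(5, 7), Pow(-3, 2)) = Mul(Rational(5, 7), 9) = Rational(45, 7))
Mul(Add(Function('Y')(Function('S')(g, 5), -3), 35), D) = Mul(Add(5, 35), -84) = Mul(40, -84) = -3360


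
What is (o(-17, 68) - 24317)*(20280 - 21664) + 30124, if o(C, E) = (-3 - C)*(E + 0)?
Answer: 32367284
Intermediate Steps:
o(C, E) = E*(-3 - C) (o(C, E) = (-3 - C)*E = E*(-3 - C))
(o(-17, 68) - 24317)*(20280 - 21664) + 30124 = (-1*68*(3 - 17) - 24317)*(20280 - 21664) + 30124 = (-1*68*(-14) - 24317)*(-1384) + 30124 = (952 - 24317)*(-1384) + 30124 = -23365*(-1384) + 30124 = 32337160 + 30124 = 32367284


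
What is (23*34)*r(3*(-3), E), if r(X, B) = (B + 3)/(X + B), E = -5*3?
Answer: 391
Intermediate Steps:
E = -15
r(X, B) = (3 + B)/(B + X)
(23*34)*r(3*(-3), E) = (23*34)*((3 - 15)/(-15 + 3*(-3))) = 782*(-12/(-15 - 9)) = 782*(-12/(-24)) = 782*(-1/24*(-12)) = 782*(1/2) = 391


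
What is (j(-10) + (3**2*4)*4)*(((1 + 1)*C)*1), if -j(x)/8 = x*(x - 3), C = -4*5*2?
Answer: 71680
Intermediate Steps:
C = -40 (C = -20*2 = -40)
j(x) = -8*x*(-3 + x) (j(x) = -8*x*(x - 3) = -8*x*(-3 + x))
(j(-10) + (3**2*4)*4)*(((1 + 1)*C)*1) = (8*(-10)*(3 - 1*(-10)) + (3**2*4)*4)*(((1 + 1)*(-40))*1) = (8*(-10)*(3 + 10) + (9*4)*4)*((2*(-40))*1) = (8*(-10)*13 + 36*4)*(-80*1) = (-1040 + 144)*(-80) = -896*(-80) = 71680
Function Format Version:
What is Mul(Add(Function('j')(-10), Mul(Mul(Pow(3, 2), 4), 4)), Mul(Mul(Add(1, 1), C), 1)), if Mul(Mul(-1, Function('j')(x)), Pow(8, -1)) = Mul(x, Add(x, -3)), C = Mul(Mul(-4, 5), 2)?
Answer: 71680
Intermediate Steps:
C = -40 (C = Mul(-20, 2) = -40)
Function('j')(x) = Mul(-8, x, Add(-3, x)) (Function('j')(x) = Mul(-8, Mul(x, Add(x, -3))) = Mul(-8, Mul(x, Add(-3, x))) = Mul(-8, x, Add(-3, x)))
Mul(Add(Function('j')(-10), Mul(Mul(Pow(3, 2), 4), 4)), Mul(Mul(Add(1, 1), C), 1)) = Mul(Add(Mul(8, -10, Add(3, Mul(-1, -10))), Mul(Mul(Pow(3, 2), 4), 4)), Mul(Mul(Add(1, 1), -40), 1)) = Mul(Add(Mul(8, -10, Add(3, 10)), Mul(Mul(9, 4), 4)), Mul(Mul(2, -40), 1)) = Mul(Add(Mul(8, -10, 13), Mul(36, 4)), Mul(-80, 1)) = Mul(Add(-1040, 144), -80) = Mul(-896, -80) = 71680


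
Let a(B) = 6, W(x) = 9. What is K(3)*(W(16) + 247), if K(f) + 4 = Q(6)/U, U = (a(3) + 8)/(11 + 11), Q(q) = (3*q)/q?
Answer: 1280/7 ≈ 182.86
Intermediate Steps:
Q(q) = 3
U = 7/11 (U = (6 + 8)/(11 + 11) = 14/22 = 14*(1/22) = 7/11 ≈ 0.63636)
K(f) = 5/7 (K(f) = -4 + 3/(7/11) = -4 + 3*(11/7) = -4 + 33/7 = 5/7)
K(3)*(W(16) + 247) = 5*(9 + 247)/7 = (5/7)*256 = 1280/7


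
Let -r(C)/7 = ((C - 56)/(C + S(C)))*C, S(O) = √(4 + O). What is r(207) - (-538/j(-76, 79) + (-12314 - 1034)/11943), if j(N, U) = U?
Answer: -42413368600333/40228825086 + 218799*√211/42638 ≈ -979.76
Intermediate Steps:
r(C) = -7*C*(-56 + C)/(C + √(4 + C)) (r(C) = -7*(C - 56)/(C + √(4 + C))*C = -7*(-56 + C)/(C + √(4 + C))*C = -7*C*(-56 + C)/(C + √(4 + C)))
r(207) - (-538/j(-76, 79) + (-12314 - 1034)/11943) = 7*207*(56 - 1*207)/(207 + √(4 + 207)) - (-538/79 + (-12314 - 1034)/11943) = 7*207*(56 - 207)/(207 + √211) - (-538*1/79 - 13348*1/11943) = 7*207*(-151)/(207 + √211) - (-538/79 - 13348/11943) = -218799/(207 + √211) - 1*(-7479826/943497) = -218799/(207 + √211) + 7479826/943497 = 7479826/943497 - 218799/(207 + √211)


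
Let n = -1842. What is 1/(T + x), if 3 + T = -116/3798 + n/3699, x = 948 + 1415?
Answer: 260163/613847180 ≈ 0.00042382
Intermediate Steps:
x = 2363
T = -917989/260163 (T = -3 + (-116/3798 - 1842/3699) = -3 + (-116*1/3798 - 1842*1/3699) = -3 + (-58/1899 - 614/1233) = -3 - 137500/260163 = -917989/260163 ≈ -3.5285)
1/(T + x) = 1/(-917989/260163 + 2363) = 1/(613847180/260163) = 260163/613847180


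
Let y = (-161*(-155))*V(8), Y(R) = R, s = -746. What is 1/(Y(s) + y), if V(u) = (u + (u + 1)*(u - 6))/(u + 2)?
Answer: 1/64137 ≈ 1.5592e-5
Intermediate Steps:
V(u) = (u + (1 + u)*(-6 + u))/(2 + u)
y = 64883 (y = (-161*(-155))*((-6 + 8² - 4*8)/(2 + 8)) = 24955*((-6 + 64 - 32)/10) = 24955*((⅒)*26) = 24955*(13/5) = 64883)
1/(Y(s) + y) = 1/(-746 + 64883) = 1/64137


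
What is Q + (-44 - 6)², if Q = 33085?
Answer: 35585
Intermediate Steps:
Q + (-44 - 6)² = 33085 + (-44 - 6)² = 33085 + (-50)² = 33085 + 2500 = 35585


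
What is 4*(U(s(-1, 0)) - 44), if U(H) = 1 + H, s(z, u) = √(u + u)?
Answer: -172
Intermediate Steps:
s(z, u) = √2*√u (s(z, u) = √(2*u) = √2*√u)
4*(U(s(-1, 0)) - 44) = 4*((1 + √2*√0) - 44) = 4*((1 + √2*0) - 44) = 4*((1 + 0) - 44) = 4*(1 - 44) = 4*(-43) = -172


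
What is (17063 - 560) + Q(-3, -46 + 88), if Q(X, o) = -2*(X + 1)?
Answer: 16507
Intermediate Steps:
Q(X, o) = -2 - 2*X (Q(X, o) = -2*(1 + X) = -2 - 2*X)
(17063 - 560) + Q(-3, -46 + 88) = (17063 - 560) + (-2 - 2*(-3)) = 16503 + (-2 + 6) = 16503 + 4 = 16507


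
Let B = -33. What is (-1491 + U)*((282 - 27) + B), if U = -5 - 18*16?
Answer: -396048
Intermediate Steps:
U = -293 (U = -5 - 288 = -293)
(-1491 + U)*((282 - 27) + B) = (-1491 - 293)*((282 - 27) - 33) = -1784*(255 - 33) = -1784*222 = -396048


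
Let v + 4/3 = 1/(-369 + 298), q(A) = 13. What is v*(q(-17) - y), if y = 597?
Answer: 167608/213 ≈ 786.89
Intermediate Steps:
v = -287/213 (v = -4/3 + 1/(-369 + 298) = -4/3 + 1/(-71) = -4/3 - 1/71 = -287/213 ≈ -1.3474)
v*(q(-17) - y) = -287*(13 - 1*597)/213 = -287*(13 - 597)/213 = -287/213*(-584) = 167608/213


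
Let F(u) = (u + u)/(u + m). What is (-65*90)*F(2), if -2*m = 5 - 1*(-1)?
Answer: 23400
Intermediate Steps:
m = -3 (m = -(5 - 1*(-1))/2 = -(5 + 1)/2 = -1/2*6 = -3)
F(u) = 2*u/(-3 + u) (F(u) = (u + u)/(u - 3) = (2*u)/(-3 + u) = 2*u/(-3 + u))
(-65*90)*F(2) = (-65*90)*(2*2/(-3 + 2)) = -11700*2/(-1) = -11700*2*(-1) = -5850*(-4) = 23400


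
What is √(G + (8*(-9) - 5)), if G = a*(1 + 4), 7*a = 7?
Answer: 6*I*√2 ≈ 8.4853*I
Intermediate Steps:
a = 1 (a = (⅐)*7 = 1)
G = 5 (G = 1*(1 + 4) = 1*5 = 5)
√(G + (8*(-9) - 5)) = √(5 + (8*(-9) - 5)) = √(5 + (-72 - 5)) = √(5 - 77) = √(-72) = 6*I*√2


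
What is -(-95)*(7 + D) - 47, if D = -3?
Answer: 333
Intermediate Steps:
-(-95)*(7 + D) - 47 = -(-95)*(7 - 3) - 47 = -(-95)*4 - 47 = -95*(-4) - 47 = 380 - 47 = 333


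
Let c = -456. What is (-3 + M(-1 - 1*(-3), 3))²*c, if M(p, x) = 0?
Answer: -4104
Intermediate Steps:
(-3 + M(-1 - 1*(-3), 3))²*c = (-3 + 0)²*(-456) = (-3)²*(-456) = 9*(-456) = -4104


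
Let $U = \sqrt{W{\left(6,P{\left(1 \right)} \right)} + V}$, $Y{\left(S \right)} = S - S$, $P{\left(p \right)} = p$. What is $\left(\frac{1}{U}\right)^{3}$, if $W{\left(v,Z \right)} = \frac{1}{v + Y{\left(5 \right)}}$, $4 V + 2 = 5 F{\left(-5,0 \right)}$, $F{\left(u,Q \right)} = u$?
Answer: $\frac{24 i \sqrt{237}}{6241} \approx 0.059201 i$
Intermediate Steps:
$Y{\left(S \right)} = 0$
$V = - \frac{27}{4}$ ($V = - \frac{1}{2} + \frac{5 \left(-5\right)}{4} = - \frac{1}{2} + \frac{1}{4} \left(-25\right) = - \frac{1}{2} - \frac{25}{4} = - \frac{27}{4} \approx -6.75$)
$W{\left(v,Z \right)} = \frac{1}{v}$ ($W{\left(v,Z \right)} = \frac{1}{v + 0} = \frac{1}{v}$)
$U = \frac{i \sqrt{237}}{6}$ ($U = \sqrt{\frac{1}{6} - \frac{27}{4}} = \sqrt{- \frac{79}{12}} = \frac{i \sqrt{237}}{6} \approx 2.5658 i$)
$\left(\frac{1}{U}\right)^{3} = \left(\frac{1}{\frac{1}{6} i \sqrt{237}}\right)^{3} = \left(- \frac{2 i \sqrt{237}}{79}\right)^{3} = \frac{24 i \sqrt{237}}{6241}$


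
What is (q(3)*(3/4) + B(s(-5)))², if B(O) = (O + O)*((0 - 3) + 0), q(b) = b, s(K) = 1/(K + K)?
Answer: 3249/400 ≈ 8.1225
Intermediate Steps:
s(K) = 1/(2*K)
B(O) = -6*O (B(O) = (2*O)*(-3 + 0) = (2*O)*(-3) = -6*O)
(q(3)*(3/4) + B(s(-5)))² = (3*(3/4) - 3/(-5))² = (3*(3*(¼)) - 3*(-1)/5)² = (3*(¾) - 6*(-⅒))² = (9/4 + ⅗)² = (57/20)² = 3249/400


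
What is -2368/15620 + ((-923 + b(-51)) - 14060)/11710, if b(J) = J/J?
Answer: -6543703/4572755 ≈ -1.4310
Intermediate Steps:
b(J) = 1
-2368/15620 + ((-923 + b(-51)) - 14060)/11710 = -2368/15620 + ((-923 + 1) - 14060)/11710 = -2368*1/15620 + (-922 - 14060)*(1/11710) = -592/3905 - 14982*1/11710 = -592/3905 - 7491/5855 = -6543703/4572755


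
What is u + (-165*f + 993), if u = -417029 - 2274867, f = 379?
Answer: -2753438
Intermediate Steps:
u = -2691896
u + (-165*f + 993) = -2691896 + (-165*379 + 993) = -2691896 + (-62535 + 993) = -2691896 - 61542 = -2753438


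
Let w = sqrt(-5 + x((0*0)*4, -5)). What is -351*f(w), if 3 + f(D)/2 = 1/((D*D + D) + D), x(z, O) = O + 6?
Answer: 8775/4 + 351*I/4 ≈ 2193.8 + 87.75*I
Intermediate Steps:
x(z, O) = 6 + O
w = 2*I (w = sqrt(-5 + (6 - 5)) = sqrt(-5 + 1) = sqrt(-4) = 2*I ≈ 2.0*I)
f(D) = -6 + 2/(D**2 + 2*D) (f(D) = -6 + 2/((D*D + D) + D) = -6 + 2/((D**2 + D) + D) = -6 + 2/((D + D**2) + D) = -6 + 2/(D**2 + 2*D))
-351*f(w) = -702*(1 - 12*I - 3*(2*I)**2)/((2*I)*(2 + 2*I)) = -702*(-I/2)*(2 - 2*I)/8*(1 - 12*I - 3*(-4)) = -702*(-I/2)*(2 - 2*I)/8*(1 - 12*I + 12) = -702*(-I/2)*(2 - 2*I)/8*(13 - 12*I) = -(-351)*I*(2 - 2*I)*(13 - 12*I)/8 = 351*I*(2 - 2*I)*(13 - 12*I)/8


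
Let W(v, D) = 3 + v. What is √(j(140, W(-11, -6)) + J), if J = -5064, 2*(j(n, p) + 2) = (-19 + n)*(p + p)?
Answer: I*√6034 ≈ 77.679*I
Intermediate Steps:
j(n, p) = -2 + p*(-19 + n) (j(n, p) = -2 + ((-19 + n)*(p + p))/2 = -2 + ((-19 + n)*(2*p))/2 = -2 + (2*p*(-19 + n))/2 = -2 + p*(-19 + n))
√(j(140, W(-11, -6)) + J) = √((-2 - 19*(3 - 11) + 140*(3 - 11)) - 5064) = √((-2 - 19*(-8) + 140*(-8)) - 5064) = √((-2 + 152 - 1120) - 5064) = √(-970 - 5064) = √(-6034) = I*√6034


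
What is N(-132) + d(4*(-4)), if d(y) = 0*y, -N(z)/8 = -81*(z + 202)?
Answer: 45360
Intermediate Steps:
N(z) = 130896 + 648*z (N(z) = -(-648)*(z + 202) = -(-648)*(202 + z) = -8*(-16362 - 81*z) = 130896 + 648*z)
d(y) = 0
N(-132) + d(4*(-4)) = (130896 + 648*(-132)) + 0 = (130896 - 85536) + 0 = 45360 + 0 = 45360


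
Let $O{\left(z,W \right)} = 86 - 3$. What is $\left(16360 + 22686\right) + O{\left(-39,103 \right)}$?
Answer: $39129$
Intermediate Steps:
$O{\left(z,W \right)} = 83$ ($O{\left(z,W \right)} = 86 - 3 = 83$)
$\left(16360 + 22686\right) + O{\left(-39,103 \right)} = \left(16360 + 22686\right) + 83 = 39046 + 83 = 39129$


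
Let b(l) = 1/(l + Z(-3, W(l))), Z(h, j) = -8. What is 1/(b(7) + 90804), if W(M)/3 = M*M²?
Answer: 1/90803 ≈ 1.1013e-5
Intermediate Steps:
W(M) = 3*M³ (W(M) = 3*(M*M²) = 3*M³)
b(l) = 1/(-8 + l) (b(l) = 1/(l - 8) = 1/(-8 + l))
1/(b(7) + 90804) = 1/(1/(-8 + 7) + 90804) = 1/(1/(-1) + 90804) = 1/(-1 + 90804) = 1/90803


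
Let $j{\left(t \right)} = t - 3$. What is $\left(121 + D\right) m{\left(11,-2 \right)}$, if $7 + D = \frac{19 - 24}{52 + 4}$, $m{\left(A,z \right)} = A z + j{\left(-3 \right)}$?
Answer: $- \frac{6379}{2} \approx -3189.5$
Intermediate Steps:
$j{\left(t \right)} = -3 + t$ ($j{\left(t \right)} = t - 3 = -3 + t$)
$m{\left(A,z \right)} = -6 + A z$ ($m{\left(A,z \right)} = A z - 6 = -6 + A z$)
$D = - \frac{397}{56}$ ($D = -7 + \frac{19 - 24}{52 + 4} = -7 - \frac{5}{56} = - \frac{397}{56} \approx -7.0893$)
$\left(121 + D\right) m{\left(11,-2 \right)} = \left(121 - \frac{397}{56}\right) \left(-6 + 11 \left(-2\right)\right) = \frac{6379 \left(-6 - 22\right)}{56} = \frac{6379}{56} \left(-28\right) = - \frac{6379}{2}$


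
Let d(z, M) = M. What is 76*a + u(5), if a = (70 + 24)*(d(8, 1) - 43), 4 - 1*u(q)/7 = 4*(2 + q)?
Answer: -300216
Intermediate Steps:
u(q) = -28 - 28*q (u(q) = 28 - 28*(2 + q) = 28 - 7*(8 + 4*q) = 28 + (-56 - 28*q) = -28 - 28*q)
a = -3948 (a = (70 + 24)*(1 - 43) = 94*(-42) = -3948)
76*a + u(5) = 76*(-3948) + (-28 - 28*5) = -300048 + (-28 - 140) = -300048 - 168 = -300216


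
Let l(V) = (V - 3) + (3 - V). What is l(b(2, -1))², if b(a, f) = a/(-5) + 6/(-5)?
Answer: 0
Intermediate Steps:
b(a, f) = -6/5 - a/5 (b(a, f) = a*(-⅕) + 6*(-⅕) = -a/5 - 6/5 = -6/5 - a/5)
l(V) = 0 (l(V) = (-3 + V) + (3 - V) = 0)
l(b(2, -1))² = 0² = 0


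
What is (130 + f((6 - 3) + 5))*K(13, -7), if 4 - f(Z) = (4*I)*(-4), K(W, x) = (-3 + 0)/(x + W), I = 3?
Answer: -91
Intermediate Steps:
K(W, x) = -3/(W + x)
f(Z) = 52 (f(Z) = 4 - 4*3*(-4) = 4 - 12*(-4) = 4 - 1*(-48) = 4 + 48 = 52)
(130 + f((6 - 3) + 5))*K(13, -7) = (130 + 52)*(-3/(13 - 7)) = 182*(-3/6) = 182*(-3*1/6) = 182*(-1/2) = -91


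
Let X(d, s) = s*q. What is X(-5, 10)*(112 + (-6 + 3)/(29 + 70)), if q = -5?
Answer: -184750/33 ≈ -5598.5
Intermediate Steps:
X(d, s) = -5*s (X(d, s) = s*(-5) = -5*s)
X(-5, 10)*(112 + (-6 + 3)/(29 + 70)) = (-5*10)*(112 + (-6 + 3)/(29 + 70)) = -50*(112 - 3/99) = -50*(112 - 3*1/99) = -50*(112 - 1/33) = -50*3695/33 = -184750/33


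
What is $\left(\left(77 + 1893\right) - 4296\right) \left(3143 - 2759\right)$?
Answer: $-893184$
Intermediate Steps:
$\left(\left(77 + 1893\right) - 4296\right) \left(3143 - 2759\right) = \left(1970 - 4296\right) 384 = \left(-2326\right) 384 = -893184$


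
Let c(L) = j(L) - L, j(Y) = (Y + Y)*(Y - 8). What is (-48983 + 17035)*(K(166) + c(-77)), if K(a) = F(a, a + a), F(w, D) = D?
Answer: -431266052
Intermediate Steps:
j(Y) = 2*Y*(-8 + Y) (j(Y) = (2*Y)*(-8 + Y) = 2*Y*(-8 + Y))
c(L) = -L + 2*L*(-8 + L) (c(L) = 2*L*(-8 + L) - L = -L + 2*L*(-8 + L))
K(a) = 2*a (K(a) = a + a = 2*a)
(-48983 + 17035)*(K(166) + c(-77)) = (-48983 + 17035)*(2*166 - 77*(-17 + 2*(-77))) = -31948*(332 - 77*(-17 - 154)) = -31948*(332 - 77*(-171)) = -31948*(332 + 13167) = -31948*13499 = -431266052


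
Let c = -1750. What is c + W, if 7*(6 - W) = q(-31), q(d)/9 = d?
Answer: -11929/7 ≈ -1704.1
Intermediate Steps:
q(d) = 9*d
W = 321/7 (W = 6 - 9*(-31)/7 = 6 - ⅐*(-279) = 6 + 279/7 = 321/7 ≈ 45.857)
c + W = -1750 + 321/7 = -11929/7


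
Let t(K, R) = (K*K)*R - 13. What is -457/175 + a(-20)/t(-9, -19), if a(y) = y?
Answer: -176441/67900 ≈ -2.5985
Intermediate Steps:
t(K, R) = -13 + R*K**2 (t(K, R) = K**2*R - 13 = R*K**2 - 13 = -13 + R*K**2)
-457/175 + a(-20)/t(-9, -19) = -457/175 - 20/(-13 - 19*(-9)**2) = -457*1/175 - 20/(-13 - 19*81) = -457/175 - 20/(-13 - 1539) = -457/175 - 20/(-1552) = -457/175 - 20*(-1/1552) = -457/175 + 5/388 = -176441/67900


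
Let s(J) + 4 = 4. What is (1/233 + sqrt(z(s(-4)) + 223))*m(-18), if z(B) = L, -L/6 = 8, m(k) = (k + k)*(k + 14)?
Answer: 144/233 + 720*sqrt(7) ≈ 1905.6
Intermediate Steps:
m(k) = 2*k*(14 + k) (m(k) = (2*k)*(14 + k) = 2*k*(14 + k))
s(J) = 0 (s(J) = -4 + 4 = 0)
L = -48 (L = -6*8 = -48)
z(B) = -48
(1/233 + sqrt(z(s(-4)) + 223))*m(-18) = (1/233 + sqrt(-48 + 223))*(2*(-18)*(14 - 18)) = (1/233 + sqrt(175))*(2*(-18)*(-4)) = (1/233 + 5*sqrt(7))*144 = 144/233 + 720*sqrt(7)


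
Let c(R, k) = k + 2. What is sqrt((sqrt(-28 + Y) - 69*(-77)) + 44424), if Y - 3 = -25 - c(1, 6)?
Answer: sqrt(49737 + I*sqrt(58)) ≈ 223.02 + 0.017*I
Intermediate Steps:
c(R, k) = 2 + k
Y = -30 (Y = 3 + (-25 - (2 + 6)) = 3 + (-25 - 1*8) = 3 + (-25 - 8) = 3 - 33 = -30)
sqrt((sqrt(-28 + Y) - 69*(-77)) + 44424) = sqrt((sqrt(-28 - 30) - 69*(-77)) + 44424) = sqrt((sqrt(-58) + 5313) + 44424) = sqrt((I*sqrt(58) + 5313) + 44424) = sqrt((5313 + I*sqrt(58)) + 44424) = sqrt(49737 + I*sqrt(58))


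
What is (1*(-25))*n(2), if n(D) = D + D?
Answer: -100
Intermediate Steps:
n(D) = 2*D
(1*(-25))*n(2) = (1*(-25))*(2*2) = -25*4 = -100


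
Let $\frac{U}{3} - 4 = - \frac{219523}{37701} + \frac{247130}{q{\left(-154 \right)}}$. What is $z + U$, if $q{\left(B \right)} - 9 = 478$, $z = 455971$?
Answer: $\frac{2799884922236}{6120129} \approx 4.5749 \cdot 10^{5}$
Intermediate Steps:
$q{\left(B \right)} = 487$ ($q{\left(B \right)} = 9 + 478 = 487$)
$U = \frac{9283581977}{6120129}$ ($U = 12 + 3 \left(- \frac{219523}{37701} + \frac{247130}{487}\right) = 12 + 3 \cdot \frac{9210140429}{18360387} = 12 + \frac{9210140429}{6120129} = \frac{9283581977}{6120129} \approx 1516.9$)
$z + U = 455971 + \frac{9283581977}{6120129} = \frac{2799884922236}{6120129}$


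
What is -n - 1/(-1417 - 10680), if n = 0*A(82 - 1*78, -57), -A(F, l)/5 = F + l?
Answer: 1/12097 ≈ 8.2665e-5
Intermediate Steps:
A(F, l) = -5*F - 5*l (A(F, l) = -5*(F + l) = -5*F - 5*l)
n = 0 (n = 0*(-5*(82 - 1*78) - 5*(-57)) = 0*(-5*(82 - 78) + 285) = 0*(-5*4 + 285) = 0*(-20 + 285) = 0*265 = 0)
-n - 1/(-1417 - 10680) = -1*0 - 1/(-1417 - 10680) = 0 - 1/(-12097) = 0 - 1*(-1/12097) = 0 + 1/12097 = 1/12097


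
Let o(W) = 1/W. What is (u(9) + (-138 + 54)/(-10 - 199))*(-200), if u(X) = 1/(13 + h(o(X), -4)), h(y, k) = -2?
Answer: -20600/209 ≈ -98.565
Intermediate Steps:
u(X) = 1/11 (u(X) = 1/(13 - 2) = 1/11)
(u(9) + (-138 + 54)/(-10 - 199))*(-200) = (1/11 + (-138 + 54)/(-10 - 199))*(-200) = (1/11 - 84/(-209))*(-200) = (1/11 - 84*(-1/209))*(-200) = (1/11 + 84/209)*(-200) = (103/209)*(-200) = -20600/209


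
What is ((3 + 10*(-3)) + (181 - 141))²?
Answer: 169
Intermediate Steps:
((3 + 10*(-3)) + (181 - 141))² = ((3 - 30) + 40)² = (-27 + 40)² = 13² = 169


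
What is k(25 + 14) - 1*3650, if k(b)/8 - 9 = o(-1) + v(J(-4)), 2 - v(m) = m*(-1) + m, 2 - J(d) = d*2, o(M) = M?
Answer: -3570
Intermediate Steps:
J(d) = 2 - 2*d (J(d) = 2 - d*2 = 2 - 2*d)
v(m) = 2 (v(m) = 2 - (m*(-1) + m) = 2 - (-m + m) = 2 - 1*0 = 2 + 0 = 2)
k(b) = 80 (k(b) = 72 + 8*(-1 + 2) = 72 + 8*1 = 72 + 8 = 80)
k(25 + 14) - 1*3650 = 80 - 1*3650 = 80 - 3650 = -3570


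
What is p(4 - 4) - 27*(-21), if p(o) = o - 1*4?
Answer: 563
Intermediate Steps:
p(o) = -4 + o (p(o) = o - 4 = -4 + o)
p(4 - 4) - 27*(-21) = (-4 + (4 - 4)) - 27*(-21) = (-4 + 0) + 567 = -4 + 567 = 563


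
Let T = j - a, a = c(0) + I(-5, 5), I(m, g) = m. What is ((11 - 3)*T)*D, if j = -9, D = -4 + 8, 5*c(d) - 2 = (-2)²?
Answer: -832/5 ≈ -166.40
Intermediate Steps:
c(d) = 6/5 (c(d) = ⅖ + (⅕)*(-2)² = ⅖ + (⅕)*4 = ⅖ + ⅘ = 6/5)
D = 4
a = -19/5 (a = 6/5 - 5 = -19/5 ≈ -3.8000)
T = -26/5 (T = -9 - 1*(-19/5) = -9 + 19/5 = -26/5 ≈ -5.2000)
((11 - 3)*T)*D = ((11 - 3)*(-26/5))*4 = (8*(-26/5))*4 = -208/5*4 = -832/5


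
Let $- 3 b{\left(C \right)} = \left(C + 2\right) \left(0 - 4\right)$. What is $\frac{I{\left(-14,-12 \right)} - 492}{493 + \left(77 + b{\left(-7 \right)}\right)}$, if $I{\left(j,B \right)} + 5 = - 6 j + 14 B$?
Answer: $- \frac{1743}{1690} \approx -1.0314$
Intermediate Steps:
$b{\left(C \right)} = \frac{8}{3} + \frac{4 C}{3}$ ($b{\left(C \right)} = - \frac{\left(C + 2\right) \left(0 - 4\right)}{3} = - \frac{\left(2 + C\right) \left(-4\right)}{3} = - \frac{-8 - 4 C}{3} = \frac{8}{3} + \frac{4 C}{3}$)
$I{\left(j,B \right)} = -5 - 6 j + 14 B$ ($I{\left(j,B \right)} = -5 + \left(- 6 j + 14 B\right) = -5 - 6 j + 14 B$)
$\frac{I{\left(-14,-12 \right)} - 492}{493 + \left(77 + b{\left(-7 \right)}\right)} = \frac{\left(-5 - -84 + 14 \left(-12\right)\right) - 492}{493 + \left(77 + \left(\frac{8}{3} + \frac{4}{3} \left(-7\right)\right)\right)} = \frac{\left(-5 + 84 - 168\right) - 492}{493 + \left(77 + \left(\frac{8}{3} - \frac{28}{3}\right)\right)} = \frac{-89 - 492}{493 + \left(77 - \frac{20}{3}\right)} = - \frac{581}{493 + \frac{211}{3}} = - \frac{581}{\frac{1690}{3}} = \left(-581\right) \frac{3}{1690} = - \frac{1743}{1690}$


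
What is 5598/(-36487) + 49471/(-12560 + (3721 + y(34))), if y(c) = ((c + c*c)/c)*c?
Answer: -1847867479/279089063 ≈ -6.6211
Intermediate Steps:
y(c) = c + c² (y(c) = ((c + c²)/c)*c = c + c²)
5598/(-36487) + 49471/(-12560 + (3721 + y(34))) = 5598/(-36487) + 49471/(-12560 + (3721 + 34*(1 + 34))) = 5598*(-1/36487) + 49471/(-12560 + (3721 + 34*35)) = -5598/36487 + 49471/(-12560 + (3721 + 1190)) = -5598/36487 + 49471/(-12560 + 4911) = -5598/36487 + 49471/(-7649) = -5598/36487 + 49471*(-1/7649) = -5598/36487 - 49471/7649 = -1847867479/279089063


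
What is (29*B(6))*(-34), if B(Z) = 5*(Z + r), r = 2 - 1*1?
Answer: -34510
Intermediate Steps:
r = 1 (r = 2 - 1 = 1)
B(Z) = 5 + 5*Z (B(Z) = 5*(Z + 1) = 5*(1 + Z) = 5 + 5*Z)
(29*B(6))*(-34) = (29*(5 + 5*6))*(-34) = (29*(5 + 30))*(-34) = (29*35)*(-34) = 1015*(-34) = -34510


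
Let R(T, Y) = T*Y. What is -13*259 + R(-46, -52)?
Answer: -975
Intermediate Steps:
-13*259 + R(-46, -52) = -13*259 - 46*(-52) = -3367 + 2392 = -975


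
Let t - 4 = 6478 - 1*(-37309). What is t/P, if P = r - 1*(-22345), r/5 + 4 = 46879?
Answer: 43791/256720 ≈ 0.17058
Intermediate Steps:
t = 43791 (t = 4 + (6478 - 1*(-37309)) = 4 + (6478 + 37309) = 4 + 43787 = 43791)
r = 234375 (r = -20 + 5*46879 = -20 + 234395 = 234375)
P = 256720 (P = 234375 - 1*(-22345) = 234375 + 22345 = 256720)
t/P = 43791/256720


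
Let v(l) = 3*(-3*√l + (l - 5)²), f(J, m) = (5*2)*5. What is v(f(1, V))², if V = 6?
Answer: 36909675 - 546750*√2 ≈ 3.6136e+7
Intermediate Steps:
f(J, m) = 50 (f(J, m) = 10*5 = 50)
v(l) = -9*√l + 3*(-5 + l)² (v(l) = 3*(-3*√l + (-5 + l)²) = 3*((-5 + l)² - 3*√l) = -9*√l + 3*(-5 + l)²)
v(f(1, V))² = (-45*√2 + 3*(-5 + 50)²)² = (-45*√2 + 3*45²)² = (-45*√2 + 3*2025)² = (-45*√2 + 6075)² = (6075 - 45*√2)²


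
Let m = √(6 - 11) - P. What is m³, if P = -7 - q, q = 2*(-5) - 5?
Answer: -392 + 187*I*√5 ≈ -392.0 + 418.14*I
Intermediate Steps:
q = -15 (q = -10 - 5 = -15)
P = 8 (P = -7 - 1*(-15) = -7 + 15 = 8)
m = -8 + I*√5 (m = √(6 - 11) - 1*8 = √(-5) - 8 = I*√5 - 8 = -8 + I*√5 ≈ -8.0 + 2.2361*I)
m³ = (-8 + I*√5)³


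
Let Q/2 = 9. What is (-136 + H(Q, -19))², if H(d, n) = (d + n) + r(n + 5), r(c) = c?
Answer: 22801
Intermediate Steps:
Q = 18 (Q = 2*9 = 18)
H(d, n) = 5 + d + 2*n (H(d, n) = (d + n) + (n + 5) = (d + n) + (5 + n) = 5 + d + 2*n)
(-136 + H(Q, -19))² = (-136 + (5 + 18 + 2*(-19)))² = (-136 + (5 + 18 - 38))² = (-136 - 15)² = (-151)² = 22801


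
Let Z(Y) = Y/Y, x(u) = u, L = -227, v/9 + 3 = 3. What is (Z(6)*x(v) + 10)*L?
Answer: -2270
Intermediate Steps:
v = 0 (v = -27 + 9*3 = -27 + 27 = 0)
Z(Y) = 1
(Z(6)*x(v) + 10)*L = (1*0 + 10)*(-227) = (0 + 10)*(-227) = 10*(-227) = -2270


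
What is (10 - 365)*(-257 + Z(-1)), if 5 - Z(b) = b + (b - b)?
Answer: 89105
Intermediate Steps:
Z(b) = 5 - b (Z(b) = 5 - (b + (b - b)) = 5 - (b + 0) = 5 - b)
(10 - 365)*(-257 + Z(-1)) = (10 - 365)*(-257 + (5 - 1*(-1))) = -355*(-257 + (5 + 1)) = -355*(-257 + 6) = -355*(-251) = 89105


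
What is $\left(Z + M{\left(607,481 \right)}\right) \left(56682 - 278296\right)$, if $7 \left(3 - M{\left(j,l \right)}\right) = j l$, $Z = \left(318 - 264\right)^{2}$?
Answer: $\frac{60175735876}{7} \approx 8.5965 \cdot 10^{9}$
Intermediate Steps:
$Z = 2916$ ($Z = 54^{2} = 2916$)
$M{\left(j,l \right)} = 3 - \frac{j l}{7}$
$\left(Z + M{\left(607,481 \right)}\right) \left(56682 - 278296\right) = \left(2916 + \left(3 - \frac{607}{7} \cdot 481\right)\right) \left(56682 - 278296\right) = \left(2916 + \left(3 - \frac{291967}{7}\right)\right) \left(-221614\right) = \left(2916 - \frac{291946}{7}\right) \left(-221614\right) = \left(- \frac{271534}{7}\right) \left(-221614\right) = \frac{60175735876}{7}$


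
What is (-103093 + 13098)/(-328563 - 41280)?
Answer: 89995/369843 ≈ 0.24333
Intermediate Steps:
(-103093 + 13098)/(-328563 - 41280) = -89995/(-369843) = -89995*(-1/369843) = 89995/369843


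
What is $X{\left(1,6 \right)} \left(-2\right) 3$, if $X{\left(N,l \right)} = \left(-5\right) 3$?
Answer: $90$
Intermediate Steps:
$X{\left(N,l \right)} = -15$
$X{\left(1,6 \right)} \left(-2\right) 3 = \left(-15\right) \left(-2\right) 3 = 30 \cdot 3 = 90$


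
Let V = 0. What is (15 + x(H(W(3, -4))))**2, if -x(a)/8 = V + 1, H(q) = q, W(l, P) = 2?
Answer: 49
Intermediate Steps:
x(a) = -8 (x(a) = -8*(0 + 1) = -8*1 = -8)
(15 + x(H(W(3, -4))))**2 = (15 - 8)**2 = 7**2 = 49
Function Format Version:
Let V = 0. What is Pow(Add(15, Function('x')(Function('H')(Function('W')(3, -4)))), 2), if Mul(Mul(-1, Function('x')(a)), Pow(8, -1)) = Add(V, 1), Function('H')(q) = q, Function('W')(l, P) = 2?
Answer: 49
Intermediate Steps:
Function('x')(a) = -8 (Function('x')(a) = Mul(-8, Add(0, 1)) = Mul(-8, 1) = -8)
Pow(Add(15, Function('x')(Function('H')(Function('W')(3, -4)))), 2) = Pow(Add(15, -8), 2) = Pow(7, 2) = 49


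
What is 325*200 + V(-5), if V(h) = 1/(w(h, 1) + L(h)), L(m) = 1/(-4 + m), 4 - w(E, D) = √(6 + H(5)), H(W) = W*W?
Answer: 83589685/1286 - 81*√31/1286 ≈ 64999.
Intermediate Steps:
H(W) = W²
w(E, D) = 4 - √31 (w(E, D) = 4 - √(6 + 5²) = 4 - √(6 + 25) = 4 - √31)
V(h) = 1/(4 + 1/(-4 + h) - √31) (V(h) = 1/((4 - √31) + 1/(-4 + h)) = 1/(4 + 1/(-4 + h) - √31))
325*200 + V(-5) = 325*200 + (-4 - 5)/(1 + (-4 - 5)*(4 - √31)) = 65000 - 9/(1 - 9*(4 - √31)) = 65000 - 9/(1 + (-36 + 9*√31)) = 65000 - 9/(-35 + 9*√31)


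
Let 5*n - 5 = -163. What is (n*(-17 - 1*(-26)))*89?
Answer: -126558/5 ≈ -25312.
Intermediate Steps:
n = -158/5 (n = 1 + (⅕)*(-163) = 1 - 163/5 = -158/5 ≈ -31.600)
(n*(-17 - 1*(-26)))*89 = -158*(-17 - 1*(-26))/5*89 = -158*(-17 + 26)/5*89 = -158/5*9*89 = -1422/5*89 = -126558/5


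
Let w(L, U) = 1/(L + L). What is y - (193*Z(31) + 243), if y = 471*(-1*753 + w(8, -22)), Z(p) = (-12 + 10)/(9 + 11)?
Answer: -28388581/80 ≈ -3.5486e+5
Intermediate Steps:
Z(p) = -⅒ (Z(p) = -2/20 = -2*1/20 = -⅒)
w(L, U) = 1/(2*L)
y = -5674137/16 (y = 471*(-1*753 + (½)/8) = 471*(-753 + (½)*(⅛)) = 471*(-753 + 1/16) = 471*(-12047/16) = -5674137/16 ≈ -3.5463e+5)
y - (193*Z(31) + 243) = -5674137/16 - (193*(-⅒) + 243) = -5674137/16 - (-193/10 + 243) = -5674137/16 - 1*2237/10 = -5674137/16 - 2237/10 = -28388581/80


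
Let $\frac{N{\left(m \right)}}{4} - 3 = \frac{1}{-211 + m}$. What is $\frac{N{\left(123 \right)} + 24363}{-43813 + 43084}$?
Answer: $- \frac{536249}{16038} \approx -33.436$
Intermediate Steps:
$N{\left(m \right)} = 12 + \frac{4}{-211 + m}$
$\frac{N{\left(123 \right)} + 24363}{-43813 + 43084} = \frac{\frac{4 \left(-632 + 3 \cdot 123\right)}{-211 + 123} + 24363}{-43813 + 43084} = \frac{\frac{4 \left(-632 + 369\right)}{-88} + 24363}{-729} = \left(4 \left(- \frac{1}{88}\right) \left(-263\right) + 24363\right) \left(- \frac{1}{729}\right) = \left(\frac{263}{22} + 24363\right) \left(- \frac{1}{729}\right) = \frac{536249}{22} \left(- \frac{1}{729}\right) = - \frac{536249}{16038}$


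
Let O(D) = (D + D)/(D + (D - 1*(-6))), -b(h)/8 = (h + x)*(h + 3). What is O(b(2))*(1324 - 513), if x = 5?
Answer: 227080/277 ≈ 819.78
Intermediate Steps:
b(h) = -8*(3 + h)*(5 + h) (b(h) = -8*(h + 5)*(h + 3) = -8*(5 + h)*(3 + h) = -8*(3 + h)*(5 + h))
O(D) = 2*D/(6 + 2*D) (O(D) = (2*D)/(D + (D + 6)) = (2*D)/(D + (6 + D)) = (2*D)/(6 + 2*D) = 2*D/(6 + 2*D))
O(b(2))*(1324 - 513) = ((-120 - 64*2 - 8*2**2)/(3 + (-120 - 64*2 - 8*2**2)))*(1324 - 513) = ((-120 - 128 - 8*4)/(3 + (-120 - 128 - 8*4)))*811 = ((-120 - 128 - 32)/(3 + (-120 - 128 - 32)))*811 = -280/(3 - 280)*811 = -280/(-277)*811 = -280*(-1/277)*811 = (280/277)*811 = 227080/277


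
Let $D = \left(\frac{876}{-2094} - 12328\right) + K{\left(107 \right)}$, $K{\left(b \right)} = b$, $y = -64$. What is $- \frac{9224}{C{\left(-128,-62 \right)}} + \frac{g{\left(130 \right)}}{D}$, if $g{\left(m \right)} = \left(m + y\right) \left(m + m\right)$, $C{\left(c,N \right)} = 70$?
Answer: $- \frac{113606044}{853055} \approx -133.18$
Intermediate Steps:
$g{\left(m \right)} = 2 m \left(-64 + m\right)$ ($g{\left(m \right)} = \left(m - 64\right) \left(m + m\right) = \left(-64 + m\right) 2 m = 2 m \left(-64 + m\right)$)
$D = - \frac{4265275}{349}$ ($D = \left(\frac{876}{-2094} - 12328\right) + 107 = \left(876 \left(- \frac{1}{2094}\right) - 12328\right) + 107 = \left(- \frac{146}{349} - 12328\right) + 107 = - \frac{4302618}{349} + 107 = - \frac{4265275}{349} \approx -12221.0$)
$- \frac{9224}{C{\left(-128,-62 \right)}} + \frac{g{\left(130 \right)}}{D} = - \frac{9224}{70} + \frac{2 \cdot 130 \left(-64 + 130\right)}{- \frac{4265275}{349}} = \left(-9224\right) \frac{1}{70} + 2 \cdot 130 \cdot 66 \left(- \frac{349}{4265275}\right) = - \frac{4612}{35} + 17160 \left(- \frac{349}{4265275}\right) = - \frac{4612}{35} - \frac{1197768}{853055} = - \frac{113606044}{853055}$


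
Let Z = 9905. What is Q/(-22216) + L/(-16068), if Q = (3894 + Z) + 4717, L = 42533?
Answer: -155303527/44620836 ≈ -3.4805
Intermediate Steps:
Q = 18516 (Q = (3894 + 9905) + 4717 = 13799 + 4717 = 18516)
Q/(-22216) + L/(-16068) = 18516/(-22216) + 42533/(-16068) = 18516*(-1/22216) + 42533*(-1/16068) = -4629/5554 - 42533/16068 = -155303527/44620836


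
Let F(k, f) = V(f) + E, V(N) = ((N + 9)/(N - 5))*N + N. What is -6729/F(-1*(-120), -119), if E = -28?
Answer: 417198/15659 ≈ 26.643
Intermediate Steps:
V(N) = N + N*(9 + N)/(-5 + N) (V(N) = ((9 + N)/(-5 + N))*N + N = N*(9 + N)/(-5 + N) + N = N + N*(9 + N)/(-5 + N))
F(k, f) = -28 + 2*f*(2 + f)/(-5 + f) (F(k, f) = 2*f*(2 + f)/(-5 + f) - 28 = -28 + 2*f*(2 + f)/(-5 + f))
-6729/F(-1*(-120), -119) = -6729*(-5 - 119)/(2*(70 + (-119)² - 12*(-119))) = -6729*(-62/(70 + 14161 + 1428)) = -6729/(2*(-1/124)*15659) = -6729/(-15659/62) = -6729*(-62/15659) = 417198/15659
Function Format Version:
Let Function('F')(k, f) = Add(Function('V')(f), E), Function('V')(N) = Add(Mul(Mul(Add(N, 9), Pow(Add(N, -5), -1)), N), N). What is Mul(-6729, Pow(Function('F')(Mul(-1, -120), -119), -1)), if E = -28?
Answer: Rational(417198, 15659) ≈ 26.643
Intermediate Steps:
Function('V')(N) = Add(N, Mul(N, Pow(Add(-5, N), -1), Add(9, N))) (Function('V')(N) = Add(Mul(Mul(Add(9, N), Pow(Add(-5, N), -1)), N), N) = Add(Mul(Mul(Pow(Add(-5, N), -1), Add(9, N)), N), N) = Add(Mul(N, Pow(Add(-5, N), -1), Add(9, N)), N) = Add(N, Mul(N, Pow(Add(-5, N), -1), Add(9, N))))
Function('F')(k, f) = Add(-28, Mul(2, f, Pow(Add(-5, f), -1), Add(2, f))) (Function('F')(k, f) = Add(Mul(2, f, Pow(Add(-5, f), -1), Add(2, f)), -28) = Add(-28, Mul(2, f, Pow(Add(-5, f), -1), Add(2, f))))
Mul(-6729, Pow(Function('F')(Mul(-1, -120), -119), -1)) = Mul(-6729, Pow(Mul(2, Pow(Add(-5, -119), -1), Add(70, Pow(-119, 2), Mul(-12, -119))), -1)) = Mul(-6729, Pow(Mul(2, Pow(-124, -1), Add(70, 14161, 1428)), -1)) = Mul(-6729, Pow(Mul(2, Rational(-1, 124), 15659), -1)) = Mul(-6729, Pow(Rational(-15659, 62), -1)) = Mul(-6729, Rational(-62, 15659)) = Rational(417198, 15659)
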